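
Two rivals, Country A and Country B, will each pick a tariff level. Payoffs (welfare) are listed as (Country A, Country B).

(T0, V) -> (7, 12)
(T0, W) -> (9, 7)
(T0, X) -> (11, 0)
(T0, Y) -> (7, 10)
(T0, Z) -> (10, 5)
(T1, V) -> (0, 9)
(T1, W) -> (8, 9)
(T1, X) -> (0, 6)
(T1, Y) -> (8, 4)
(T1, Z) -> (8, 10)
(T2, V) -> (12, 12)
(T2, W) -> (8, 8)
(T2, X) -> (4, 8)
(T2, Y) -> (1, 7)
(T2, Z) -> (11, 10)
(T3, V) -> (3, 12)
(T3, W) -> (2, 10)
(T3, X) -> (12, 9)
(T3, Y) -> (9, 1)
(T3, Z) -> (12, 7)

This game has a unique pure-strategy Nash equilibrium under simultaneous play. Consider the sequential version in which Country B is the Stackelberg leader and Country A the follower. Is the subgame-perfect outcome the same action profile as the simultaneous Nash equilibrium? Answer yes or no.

Backward induction with Country B moving first.
- V → Country A plays T2 (best of 7, 0, 12, 3); Country B gets 12.
- W → Country A plays T0 (best of 9, 8, 8, 2); Country B gets 7.
- X → Country A plays T3 (best of 11, 0, 4, 12); Country B gets 9.
- Y → Country A plays T3 (best of 7, 8, 1, 9); Country B gets 1.
- Z → Country A plays T3 (best of 10, 8, 11, 12); Country B gets 7.
Maximizing over 12, 7, 9, 1, 7, Country B chooses V. Subgame-perfect outcome: (T2, V) with payoffs (12, 12).
Under simultaneous play:
Country A's best replies: V→T2; W→T0; X→T3; Y→T3; Z→T3.
Country B's best replies: T0→V; T1→Z; T2→V; T3→V.
The unique mutual best reply is (T2, V), giving (12, 12).
Sequential outcome (T2, V) coincides with the Nash profile (T2, V).

yes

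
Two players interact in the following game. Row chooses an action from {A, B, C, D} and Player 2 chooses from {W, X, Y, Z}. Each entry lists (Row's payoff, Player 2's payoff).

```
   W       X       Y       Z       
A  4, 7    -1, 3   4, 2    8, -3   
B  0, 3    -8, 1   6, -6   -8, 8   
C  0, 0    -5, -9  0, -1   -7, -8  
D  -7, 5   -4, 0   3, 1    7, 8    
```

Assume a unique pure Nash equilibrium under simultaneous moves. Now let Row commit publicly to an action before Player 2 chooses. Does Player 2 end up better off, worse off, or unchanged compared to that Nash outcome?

Solve by backward induction (Row leads).
- A: Player 2 compares 7, 3, 2, -3 and picks W; Row would get 4.
- B: Player 2 compares 3, 1, -6, 8 and picks Z; Row would get -8.
- C: Player 2 compares 0, -9, -1, -8 and picks W; Row would get 0.
- D: Player 2 compares 5, 0, 1, 8 and picks Z; Row would get 7.
Among 4, -8, 0, 7, the best is 7 at D. Subgame-perfect outcome: (D, Z) with payoffs (7, 8).
Under simultaneous play:
Row's best replies: W→A; X→A; Y→B; Z→A.
Player 2's best replies: A→W; B→Z; C→W; D→Z.
Only (A, W) has each player best-responding; Nash payoffs (4, 7).
Player 2 earns 8 sequentially versus 7 at the Nash outcome: better off.

better off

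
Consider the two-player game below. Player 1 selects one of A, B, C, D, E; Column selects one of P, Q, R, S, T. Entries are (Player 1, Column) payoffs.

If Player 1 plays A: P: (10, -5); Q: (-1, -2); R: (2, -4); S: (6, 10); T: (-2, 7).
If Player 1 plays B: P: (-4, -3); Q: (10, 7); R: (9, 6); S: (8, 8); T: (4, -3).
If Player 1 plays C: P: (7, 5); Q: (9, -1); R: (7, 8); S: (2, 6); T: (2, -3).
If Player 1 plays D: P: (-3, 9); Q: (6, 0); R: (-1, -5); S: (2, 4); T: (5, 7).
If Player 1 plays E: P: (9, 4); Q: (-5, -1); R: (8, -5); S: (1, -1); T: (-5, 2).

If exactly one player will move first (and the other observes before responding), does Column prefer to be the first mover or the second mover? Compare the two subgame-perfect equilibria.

first

If Player 1 leads: Column's best replies are A→S, B→S, C→R, D→P, E→P; Player 1's induced payoffs 6, 8, 7, -3, 9; outcome (E, P), payoffs (9, 4).
If Column leads: Player 1's best replies are P→A, Q→B, R→B, S→B, T→D; Column's induced payoffs -5, 7, 6, 8, 7; outcome (B, S), payoffs (8, 8).
Column gets 8 moving first and 4 moving second, so Column prefers to move first.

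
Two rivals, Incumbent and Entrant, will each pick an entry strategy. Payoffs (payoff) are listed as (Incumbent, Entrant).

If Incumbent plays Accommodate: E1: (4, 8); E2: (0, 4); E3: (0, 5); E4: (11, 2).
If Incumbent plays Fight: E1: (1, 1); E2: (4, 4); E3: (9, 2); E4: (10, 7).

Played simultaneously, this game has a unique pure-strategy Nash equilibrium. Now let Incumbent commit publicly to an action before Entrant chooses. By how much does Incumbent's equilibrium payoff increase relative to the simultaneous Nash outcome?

Backward induction with Incumbent moving first.
- Accommodate: Entrant compares 8, 4, 5, 2 and picks E1; Incumbent would get 4.
- Fight: Entrant compares 1, 4, 2, 7 and picks E4; Incumbent would get 10.
Incumbent's induced payoffs are 4, 10, so Incumbent commits to Fight. Subgame-perfect outcome: (Fight, E4) with payoffs (10, 7).
For the simultaneous game, intersect best replies.
Incumbent's best replies: E1→Accommodate; E2→Fight; E3→Fight; E4→Accommodate.
Entrant's best replies: Accommodate→E1; Fight→E4.
The unique mutual best reply is (Accommodate, E1), giving (4, 8).
Incumbent's commitment gain: 10 − 4 = 6.

6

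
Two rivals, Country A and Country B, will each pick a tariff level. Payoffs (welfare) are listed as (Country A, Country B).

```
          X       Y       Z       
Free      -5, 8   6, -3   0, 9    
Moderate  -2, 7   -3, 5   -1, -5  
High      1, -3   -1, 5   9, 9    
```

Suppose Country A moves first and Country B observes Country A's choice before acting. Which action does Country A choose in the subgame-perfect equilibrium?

Country B best-responds to each possible Country A move:
- Free → Country B plays Z (best of 8, -3, 9); Country A gets 0.
- Moderate → Country B plays X (best of 7, 5, -5); Country A gets -2.
- High → Country B plays Z (best of -3, 5, 9); Country A gets 9.
Country A's induced payoffs are 0, -2, 9, so Country A commits to High. Subgame-perfect outcome: (High, Z) with payoffs (9, 9).

High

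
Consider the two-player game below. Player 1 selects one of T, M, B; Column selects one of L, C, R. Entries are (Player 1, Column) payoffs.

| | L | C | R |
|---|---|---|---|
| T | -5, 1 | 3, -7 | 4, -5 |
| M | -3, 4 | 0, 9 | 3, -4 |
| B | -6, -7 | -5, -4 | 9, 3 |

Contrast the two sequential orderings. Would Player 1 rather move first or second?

first

If Player 1 leads: Column's best replies are T→L, M→C, B→R; Player 1's induced payoffs -5, 0, 9; outcome (B, R), payoffs (9, 3).
If Column leads: Player 1's best replies are L→M, C→T, R→B; Column's induced payoffs 4, -7, 3; outcome (M, L), payoffs (-3, 4).
Player 1 gets 9 moving first and -3 moving second, so Player 1 prefers to move first.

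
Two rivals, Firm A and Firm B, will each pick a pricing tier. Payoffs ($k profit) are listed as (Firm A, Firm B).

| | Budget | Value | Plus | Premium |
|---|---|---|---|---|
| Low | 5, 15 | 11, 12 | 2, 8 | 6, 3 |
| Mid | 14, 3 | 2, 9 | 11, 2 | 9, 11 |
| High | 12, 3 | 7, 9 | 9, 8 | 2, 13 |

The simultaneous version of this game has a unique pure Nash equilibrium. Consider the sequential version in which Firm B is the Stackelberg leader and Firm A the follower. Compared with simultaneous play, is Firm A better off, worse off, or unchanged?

Solve by backward induction (Firm B leads).
- Budget: Firm A compares 5, 14, 12 and picks Mid; Firm B would get 3.
- Value: Firm A compares 11, 2, 7 and picks Low; Firm B would get 12.
- Plus: Firm A compares 2, 11, 9 and picks Mid; Firm B would get 2.
- Premium: Firm A compares 6, 9, 2 and picks Mid; Firm B would get 11.
Maximizing over 3, 12, 2, 11, Firm B chooses Value. Subgame-perfect outcome: (Low, Value) with payoffs (11, 12).
Now find the simultaneous Nash equilibrium.
Firm A's best replies: Budget→Mid; Value→Low; Plus→Mid; Premium→Mid.
Firm B's best replies: Low→Budget; Mid→Premium; High→Premium.
Only (Mid, Premium) has each player best-responding; Nash payoffs (9, 11).
Firm A earns 11 sequentially versus 9 at the Nash outcome: better off.

better off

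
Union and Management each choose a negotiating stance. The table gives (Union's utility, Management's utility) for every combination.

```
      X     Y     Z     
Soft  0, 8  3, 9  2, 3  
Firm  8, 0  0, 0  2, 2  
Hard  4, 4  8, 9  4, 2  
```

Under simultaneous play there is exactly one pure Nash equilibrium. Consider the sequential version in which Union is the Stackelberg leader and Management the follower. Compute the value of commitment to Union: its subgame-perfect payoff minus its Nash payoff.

0

Management best-responds to each possible Union move:
- Soft: BR = Y, leader payoff 3.
- Firm: BR = Z, leader payoff 2.
- Hard: BR = Y, leader payoff 8.
Among 3, 2, 8, the best is 8 at Hard. Subgame-perfect outcome: (Hard, Y) with payoffs (8, 9).
Now find the simultaneous Nash equilibrium.
Union's best replies: X→Firm; Y→Hard; Z→Hard.
Management's best replies: Soft→Y; Firm→Z; Hard→Y.
The unique mutual best reply is (Hard, Y), giving (8, 9).
Union's commitment gain: 8 − 8 = 0.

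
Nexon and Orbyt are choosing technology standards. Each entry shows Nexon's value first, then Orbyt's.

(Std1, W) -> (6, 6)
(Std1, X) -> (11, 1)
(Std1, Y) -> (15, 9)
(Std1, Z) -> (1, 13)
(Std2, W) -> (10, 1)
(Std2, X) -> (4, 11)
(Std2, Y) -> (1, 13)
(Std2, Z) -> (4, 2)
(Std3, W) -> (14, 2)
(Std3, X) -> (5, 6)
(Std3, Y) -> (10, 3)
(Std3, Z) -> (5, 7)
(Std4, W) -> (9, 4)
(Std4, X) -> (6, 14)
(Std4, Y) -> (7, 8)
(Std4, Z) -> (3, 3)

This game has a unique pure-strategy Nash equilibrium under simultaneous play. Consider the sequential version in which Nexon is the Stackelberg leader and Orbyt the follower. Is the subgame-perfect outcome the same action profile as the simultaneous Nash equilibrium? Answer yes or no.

no

Backward induction with Nexon moving first.
- Std1 → Orbyt plays Z (best of 6, 1, 9, 13); Nexon gets 1.
- Std2 → Orbyt plays Y (best of 1, 11, 13, 2); Nexon gets 1.
- Std3 → Orbyt plays Z (best of 2, 6, 3, 7); Nexon gets 5.
- Std4 → Orbyt plays X (best of 4, 14, 8, 3); Nexon gets 6.
Nexon's induced payoffs are 1, 1, 5, 6, so Nexon commits to Std4. Subgame-perfect outcome: (Std4, X) with payoffs (6, 14).
Under simultaneous play:
Nexon's best replies: W→Std3; X→Std1; Y→Std1; Z→Std3.
Orbyt's best replies: Std1→Z; Std2→Y; Std3→Z; Std4→X.
The unique mutual best reply is (Std3, Z), giving (5, 7).
Sequential outcome (Std4, X) differs from the Nash profile (Std3, Z).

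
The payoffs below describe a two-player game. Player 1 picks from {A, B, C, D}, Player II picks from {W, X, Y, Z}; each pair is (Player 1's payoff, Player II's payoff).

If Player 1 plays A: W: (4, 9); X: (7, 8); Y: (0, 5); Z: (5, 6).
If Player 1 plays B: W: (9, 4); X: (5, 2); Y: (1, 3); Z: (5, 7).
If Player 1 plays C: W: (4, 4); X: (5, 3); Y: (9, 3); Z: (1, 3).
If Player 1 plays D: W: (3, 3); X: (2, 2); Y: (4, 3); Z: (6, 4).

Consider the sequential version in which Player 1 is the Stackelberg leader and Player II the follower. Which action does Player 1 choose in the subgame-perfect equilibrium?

Player II best-responds to each possible Player 1 move:
- A: Player II compares 9, 8, 5, 6 and picks W; Player 1 would get 4.
- B: Player II compares 4, 2, 3, 7 and picks Z; Player 1 would get 5.
- C: Player II compares 4, 3, 3, 3 and picks W; Player 1 would get 4.
- D: Player II compares 3, 2, 3, 4 and picks Z; Player 1 would get 6.
Maximizing over 4, 5, 4, 6, Player 1 chooses D. Subgame-perfect outcome: (D, Z) with payoffs (6, 4).

D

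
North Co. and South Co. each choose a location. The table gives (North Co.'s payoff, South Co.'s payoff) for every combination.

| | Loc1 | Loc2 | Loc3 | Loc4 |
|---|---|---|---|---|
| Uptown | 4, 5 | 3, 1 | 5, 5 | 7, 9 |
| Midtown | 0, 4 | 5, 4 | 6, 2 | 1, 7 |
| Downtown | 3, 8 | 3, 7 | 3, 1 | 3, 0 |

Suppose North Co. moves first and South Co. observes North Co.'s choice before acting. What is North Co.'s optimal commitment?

Uptown

Work backward from South Co.'s decision.
- Uptown: South Co. compares 5, 1, 5, 9 and picks Loc4; North Co. would get 7.
- Midtown: South Co. compares 4, 4, 2, 7 and picks Loc4; North Co. would get 1.
- Downtown: South Co. compares 8, 7, 1, 0 and picks Loc1; North Co. would get 3.
Among 7, 1, 3, the best is 7 at Uptown. Subgame-perfect outcome: (Uptown, Loc4) with payoffs (7, 9).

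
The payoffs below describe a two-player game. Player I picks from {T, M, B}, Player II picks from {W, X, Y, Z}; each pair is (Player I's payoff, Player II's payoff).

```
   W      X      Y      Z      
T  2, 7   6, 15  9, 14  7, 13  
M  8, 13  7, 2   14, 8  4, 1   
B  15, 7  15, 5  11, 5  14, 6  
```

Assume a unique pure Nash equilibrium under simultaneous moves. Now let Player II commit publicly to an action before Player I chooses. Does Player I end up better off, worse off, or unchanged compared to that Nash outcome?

Player I best-responds to each possible Player II move:
- W → Player I plays B (best of 2, 8, 15); Player II gets 7.
- X → Player I plays B (best of 6, 7, 15); Player II gets 5.
- Y → Player I plays M (best of 9, 14, 11); Player II gets 8.
- Z → Player I plays B (best of 7, 4, 14); Player II gets 6.
Among 7, 5, 8, 6, the best is 8 at Y. Subgame-perfect outcome: (M, Y) with payoffs (14, 8).
For the simultaneous game, intersect best replies.
Player I's best replies: W→B; X→B; Y→M; Z→B.
Player II's best replies: T→X; M→W; B→W.
Only (B, W) has each player best-responding; Nash payoffs (15, 7).
Player I earns 14 sequentially versus 15 at the Nash outcome: worse off.

worse off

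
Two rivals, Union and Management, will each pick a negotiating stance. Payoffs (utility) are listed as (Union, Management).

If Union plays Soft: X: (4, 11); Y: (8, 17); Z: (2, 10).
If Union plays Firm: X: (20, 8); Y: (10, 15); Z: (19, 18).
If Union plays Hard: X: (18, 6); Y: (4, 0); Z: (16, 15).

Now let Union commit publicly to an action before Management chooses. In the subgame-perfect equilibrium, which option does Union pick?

Firm

Solve by backward induction (Union leads).
- Soft: BR = Y, leader payoff 8.
- Firm: BR = Z, leader payoff 19.
- Hard: BR = Z, leader payoff 16.
Among 8, 19, 16, the best is 19 at Firm. Subgame-perfect outcome: (Firm, Z) with payoffs (19, 18).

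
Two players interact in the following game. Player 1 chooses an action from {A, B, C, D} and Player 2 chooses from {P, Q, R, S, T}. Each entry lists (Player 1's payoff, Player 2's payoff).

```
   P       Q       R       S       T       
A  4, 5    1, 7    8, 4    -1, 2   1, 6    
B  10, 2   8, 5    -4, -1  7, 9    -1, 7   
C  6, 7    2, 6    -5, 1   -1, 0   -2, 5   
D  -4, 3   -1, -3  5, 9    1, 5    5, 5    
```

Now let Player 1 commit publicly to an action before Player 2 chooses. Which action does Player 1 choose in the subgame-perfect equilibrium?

B

Player 2 best-responds to each possible Player 1 move:
- A → Player 2 plays Q (best of 5, 7, 4, 2, 6); Player 1 gets 1.
- B → Player 2 plays S (best of 2, 5, -1, 9, 7); Player 1 gets 7.
- C → Player 2 plays P (best of 7, 6, 1, 0, 5); Player 1 gets 6.
- D → Player 2 plays R (best of 3, -3, 9, 5, 5); Player 1 gets 5.
Among 1, 7, 6, 5, the best is 7 at B. Subgame-perfect outcome: (B, S) with payoffs (7, 9).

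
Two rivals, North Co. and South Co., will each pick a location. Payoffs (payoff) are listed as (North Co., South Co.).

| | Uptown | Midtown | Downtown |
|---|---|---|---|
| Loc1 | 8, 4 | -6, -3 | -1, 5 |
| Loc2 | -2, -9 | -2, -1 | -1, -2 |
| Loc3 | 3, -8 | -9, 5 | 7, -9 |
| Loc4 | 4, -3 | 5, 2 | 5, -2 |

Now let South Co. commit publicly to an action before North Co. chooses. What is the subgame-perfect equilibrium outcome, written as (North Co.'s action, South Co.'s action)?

(Loc1, Uptown)

North Co. best-responds to each possible South Co. move:
- Uptown: North Co. compares 8, -2, 3, 4 and picks Loc1; South Co. would get 4.
- Midtown: North Co. compares -6, -2, -9, 5 and picks Loc4; South Co. would get 2.
- Downtown: North Co. compares -1, -1, 7, 5 and picks Loc3; South Co. would get -9.
Among 4, 2, -9, the best is 4 at Uptown. Subgame-perfect outcome: (Loc1, Uptown) with payoffs (8, 4).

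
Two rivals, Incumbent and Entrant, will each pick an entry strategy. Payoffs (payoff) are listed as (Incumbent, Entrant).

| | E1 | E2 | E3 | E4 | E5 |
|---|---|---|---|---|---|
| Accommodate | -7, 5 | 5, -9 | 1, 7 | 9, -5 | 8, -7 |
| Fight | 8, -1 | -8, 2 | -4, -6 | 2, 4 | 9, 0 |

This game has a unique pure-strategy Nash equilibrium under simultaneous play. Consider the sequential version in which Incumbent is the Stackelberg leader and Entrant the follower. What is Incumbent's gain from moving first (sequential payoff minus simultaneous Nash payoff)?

1

Work backward from Entrant's decision.
- Accommodate → Entrant plays E3 (best of 5, -9, 7, -5, -7); Incumbent gets 1.
- Fight → Entrant plays E4 (best of -1, 2, -6, 4, 0); Incumbent gets 2.
Maximizing over 1, 2, Incumbent chooses Fight. Subgame-perfect outcome: (Fight, E4) with payoffs (2, 4).
Now find the simultaneous Nash equilibrium.
Incumbent's best replies: E1→Fight; E2→Accommodate; E3→Accommodate; E4→Accommodate; E5→Fight.
Entrant's best replies: Accommodate→E3; Fight→E4.
The unique mutual best reply is (Accommodate, E3), giving (1, 7).
Incumbent's commitment gain: 2 − 1 = 1.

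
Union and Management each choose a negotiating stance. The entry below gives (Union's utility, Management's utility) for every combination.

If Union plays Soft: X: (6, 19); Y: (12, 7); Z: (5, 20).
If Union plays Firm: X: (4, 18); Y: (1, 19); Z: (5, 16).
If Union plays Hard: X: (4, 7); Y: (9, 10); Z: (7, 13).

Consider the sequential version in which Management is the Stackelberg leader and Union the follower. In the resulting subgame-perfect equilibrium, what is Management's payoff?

Union best-responds to each possible Management move:
- X: Union compares 6, 4, 4 and picks Soft; Management would get 19.
- Y: Union compares 12, 1, 9 and picks Soft; Management would get 7.
- Z: Union compares 5, 5, 7 and picks Hard; Management would get 13.
Management's induced payoffs are 19, 7, 13, so Management commits to X. Subgame-perfect outcome: (Soft, X) with payoffs (6, 19).

19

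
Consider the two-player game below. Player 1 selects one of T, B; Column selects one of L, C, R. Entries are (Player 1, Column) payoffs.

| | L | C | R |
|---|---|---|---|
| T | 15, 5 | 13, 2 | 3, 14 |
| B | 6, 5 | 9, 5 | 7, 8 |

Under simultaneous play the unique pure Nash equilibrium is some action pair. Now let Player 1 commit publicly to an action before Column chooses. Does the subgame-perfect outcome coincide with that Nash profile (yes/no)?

yes

Backward induction with Player 1 moving first.
- T: Column compares 5, 2, 14 and picks R; Player 1 would get 3.
- B: Column compares 5, 5, 8 and picks R; Player 1 would get 7.
Maximizing over 3, 7, Player 1 chooses B. Subgame-perfect outcome: (B, R) with payoffs (7, 8).
Now find the simultaneous Nash equilibrium.
Player 1's best replies: L→T; C→T; R→B.
Column's best replies: T→R; B→R.
The unique mutual best reply is (B, R), giving (7, 8).
Sequential outcome (B, R) coincides with the Nash profile (B, R).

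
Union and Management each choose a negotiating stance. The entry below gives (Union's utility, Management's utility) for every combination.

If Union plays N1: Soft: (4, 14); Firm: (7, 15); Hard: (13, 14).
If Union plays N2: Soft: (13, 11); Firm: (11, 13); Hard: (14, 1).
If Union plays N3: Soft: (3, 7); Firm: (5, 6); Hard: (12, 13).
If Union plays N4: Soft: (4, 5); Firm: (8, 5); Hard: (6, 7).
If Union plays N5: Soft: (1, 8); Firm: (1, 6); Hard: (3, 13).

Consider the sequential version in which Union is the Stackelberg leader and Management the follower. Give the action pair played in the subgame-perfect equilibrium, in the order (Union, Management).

(N3, Hard)

Work backward from Management's decision.
- N1: Management compares 14, 15, 14 and picks Firm; Union would get 7.
- N2: Management compares 11, 13, 1 and picks Firm; Union would get 11.
- N3: Management compares 7, 6, 13 and picks Hard; Union would get 12.
- N4: Management compares 5, 5, 7 and picks Hard; Union would get 6.
- N5: Management compares 8, 6, 13 and picks Hard; Union would get 3.
Among 7, 11, 12, 6, 3, the best is 12 at N3. Subgame-perfect outcome: (N3, Hard) with payoffs (12, 13).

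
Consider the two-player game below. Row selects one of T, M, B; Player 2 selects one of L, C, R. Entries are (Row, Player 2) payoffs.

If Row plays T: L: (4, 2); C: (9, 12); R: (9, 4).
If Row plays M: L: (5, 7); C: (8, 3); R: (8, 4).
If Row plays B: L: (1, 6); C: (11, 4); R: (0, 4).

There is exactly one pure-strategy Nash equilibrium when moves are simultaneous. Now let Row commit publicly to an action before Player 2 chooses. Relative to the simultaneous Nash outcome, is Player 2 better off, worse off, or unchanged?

better off

Backward induction with Row moving first.
- T: BR = C, leader payoff 9.
- M: BR = L, leader payoff 5.
- B: BR = L, leader payoff 1.
Among 9, 5, 1, the best is 9 at T. Subgame-perfect outcome: (T, C) with payoffs (9, 12).
Under simultaneous play:
Row's best replies: L→M; C→B; R→T.
Player 2's best replies: T→C; M→L; B→L.
Only (M, L) has each player best-responding; Nash payoffs (5, 7).
Player 2 earns 12 sequentially versus 7 at the Nash outcome: better off.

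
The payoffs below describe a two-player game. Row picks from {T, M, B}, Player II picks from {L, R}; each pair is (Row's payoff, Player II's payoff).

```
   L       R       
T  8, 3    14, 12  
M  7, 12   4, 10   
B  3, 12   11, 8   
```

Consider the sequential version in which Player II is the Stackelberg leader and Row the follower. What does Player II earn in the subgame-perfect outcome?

12

Row best-responds to each possible Player II move:
- L: BR = T, leader payoff 3.
- R: BR = T, leader payoff 12.
Among 3, 12, the best is 12 at R. Subgame-perfect outcome: (T, R) with payoffs (14, 12).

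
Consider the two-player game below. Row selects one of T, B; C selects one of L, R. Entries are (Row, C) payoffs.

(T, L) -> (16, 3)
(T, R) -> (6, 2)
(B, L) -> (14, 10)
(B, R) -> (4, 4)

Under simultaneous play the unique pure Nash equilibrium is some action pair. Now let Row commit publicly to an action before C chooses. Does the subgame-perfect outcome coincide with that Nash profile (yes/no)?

Solve by backward induction (Row leads).
- T → C plays L (best of 3, 2); Row gets 16.
- B → C plays L (best of 10, 4); Row gets 14.
Among 16, 14, the best is 16 at T. Subgame-perfect outcome: (T, L) with payoffs (16, 3).
Under simultaneous play:
Row's best replies: L→T; R→T.
C's best replies: T→L; B→L.
The unique mutual best reply is (T, L), giving (16, 3).
Sequential outcome (T, L) coincides with the Nash profile (T, L).

yes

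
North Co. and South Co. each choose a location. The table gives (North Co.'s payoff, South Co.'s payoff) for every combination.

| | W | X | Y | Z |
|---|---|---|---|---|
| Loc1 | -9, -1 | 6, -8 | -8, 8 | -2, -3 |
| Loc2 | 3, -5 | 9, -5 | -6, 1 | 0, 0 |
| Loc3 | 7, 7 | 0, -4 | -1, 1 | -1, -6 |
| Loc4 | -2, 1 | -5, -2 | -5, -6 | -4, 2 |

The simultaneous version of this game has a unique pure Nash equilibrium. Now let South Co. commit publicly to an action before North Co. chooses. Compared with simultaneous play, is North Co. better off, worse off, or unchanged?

Solve by backward induction (South Co. leads).
- W: BR = Loc3, leader payoff 7.
- X: BR = Loc2, leader payoff -5.
- Y: BR = Loc3, leader payoff 1.
- Z: BR = Loc2, leader payoff 0.
Among 7, -5, 1, 0, the best is 7 at W. Subgame-perfect outcome: (Loc3, W) with payoffs (7, 7).
Now find the simultaneous Nash equilibrium.
North Co.'s best replies: W→Loc3; X→Loc2; Y→Loc3; Z→Loc2.
South Co.'s best replies: Loc1→Y; Loc2→Y; Loc3→W; Loc4→Z.
Only (Loc3, W) has each player best-responding; Nash payoffs (7, 7).
North Co. earns 7 sequentially versus 7 at the Nash outcome: unchanged.

unchanged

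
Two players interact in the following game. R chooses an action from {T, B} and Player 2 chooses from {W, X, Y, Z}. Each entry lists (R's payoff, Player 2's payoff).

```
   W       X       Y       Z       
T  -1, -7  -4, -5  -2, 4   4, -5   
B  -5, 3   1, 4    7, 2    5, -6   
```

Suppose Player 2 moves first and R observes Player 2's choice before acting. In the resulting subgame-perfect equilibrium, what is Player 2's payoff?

4

Solve by backward induction (Player 2 leads).
- W: R compares -1, -5 and picks T; Player 2 would get -7.
- X: R compares -4, 1 and picks B; Player 2 would get 4.
- Y: R compares -2, 7 and picks B; Player 2 would get 2.
- Z: R compares 4, 5 and picks B; Player 2 would get -6.
Player 2's induced payoffs are -7, 4, 2, -6, so Player 2 commits to X. Subgame-perfect outcome: (B, X) with payoffs (1, 4).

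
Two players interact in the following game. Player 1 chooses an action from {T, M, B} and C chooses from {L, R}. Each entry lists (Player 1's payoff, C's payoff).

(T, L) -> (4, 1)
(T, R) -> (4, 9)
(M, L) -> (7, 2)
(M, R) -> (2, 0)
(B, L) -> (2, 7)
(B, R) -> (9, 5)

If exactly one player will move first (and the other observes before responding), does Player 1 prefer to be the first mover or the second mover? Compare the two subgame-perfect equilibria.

second

If Player 1 leads: C's best replies are T→R, M→L, B→L; Player 1's induced payoffs 4, 7, 2; outcome (M, L), payoffs (7, 2).
If C leads: Player 1's best replies are L→M, R→B; C's induced payoffs 2, 5; outcome (B, R), payoffs (9, 5).
Player 1 gets 7 moving first and 9 moving second, so Player 1 prefers to move second.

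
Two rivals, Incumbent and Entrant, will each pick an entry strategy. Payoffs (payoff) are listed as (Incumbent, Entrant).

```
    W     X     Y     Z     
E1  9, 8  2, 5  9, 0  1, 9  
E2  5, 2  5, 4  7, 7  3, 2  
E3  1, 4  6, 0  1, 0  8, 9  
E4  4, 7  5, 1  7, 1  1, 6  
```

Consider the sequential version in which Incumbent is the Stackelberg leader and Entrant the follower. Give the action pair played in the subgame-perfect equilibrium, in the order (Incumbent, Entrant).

(E3, Z)

Work backward from Entrant's decision.
- E1: BR = Z, leader payoff 1.
- E2: BR = Y, leader payoff 7.
- E3: BR = Z, leader payoff 8.
- E4: BR = W, leader payoff 4.
Maximizing over 1, 7, 8, 4, Incumbent chooses E3. Subgame-perfect outcome: (E3, Z) with payoffs (8, 9).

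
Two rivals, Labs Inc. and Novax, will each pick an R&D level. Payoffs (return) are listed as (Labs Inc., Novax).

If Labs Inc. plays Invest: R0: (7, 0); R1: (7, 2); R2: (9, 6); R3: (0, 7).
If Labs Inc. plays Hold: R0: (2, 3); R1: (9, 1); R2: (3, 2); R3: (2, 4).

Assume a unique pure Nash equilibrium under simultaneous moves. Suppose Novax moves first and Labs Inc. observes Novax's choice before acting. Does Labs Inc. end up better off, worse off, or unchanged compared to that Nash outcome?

better off

Backward induction with Novax moving first.
- R0: BR = Invest, leader payoff 0.
- R1: BR = Hold, leader payoff 1.
- R2: BR = Invest, leader payoff 6.
- R3: BR = Hold, leader payoff 4.
Among 0, 1, 6, 4, the best is 6 at R2. Subgame-perfect outcome: (Invest, R2) with payoffs (9, 6).
Under simultaneous play:
Labs Inc.'s best replies: R0→Invest; R1→Hold; R2→Invest; R3→Hold.
Novax's best replies: Invest→R3; Hold→R3.
The unique mutual best reply is (Hold, R3), giving (2, 4).
Labs Inc. earns 9 sequentially versus 2 at the Nash outcome: better off.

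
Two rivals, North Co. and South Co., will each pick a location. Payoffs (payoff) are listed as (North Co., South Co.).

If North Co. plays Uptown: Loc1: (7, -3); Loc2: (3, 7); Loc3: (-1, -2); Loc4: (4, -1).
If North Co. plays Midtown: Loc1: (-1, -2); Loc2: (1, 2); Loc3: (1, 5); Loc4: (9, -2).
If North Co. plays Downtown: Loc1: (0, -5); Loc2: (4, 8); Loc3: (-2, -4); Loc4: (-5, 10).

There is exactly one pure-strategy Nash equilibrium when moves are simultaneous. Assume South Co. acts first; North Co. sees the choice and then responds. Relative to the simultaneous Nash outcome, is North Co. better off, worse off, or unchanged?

better off

North Co. best-responds to each possible South Co. move:
- Loc1: BR = Uptown, leader payoff -3.
- Loc2: BR = Downtown, leader payoff 8.
- Loc3: BR = Midtown, leader payoff 5.
- Loc4: BR = Midtown, leader payoff -2.
Maximizing over -3, 8, 5, -2, South Co. chooses Loc2. Subgame-perfect outcome: (Downtown, Loc2) with payoffs (4, 8).
Under simultaneous play:
North Co.'s best replies: Loc1→Uptown; Loc2→Downtown; Loc3→Midtown; Loc4→Midtown.
South Co.'s best replies: Uptown→Loc2; Midtown→Loc3; Downtown→Loc4.
The unique mutual best reply is (Midtown, Loc3), giving (1, 5).
North Co. earns 4 sequentially versus 1 at the Nash outcome: better off.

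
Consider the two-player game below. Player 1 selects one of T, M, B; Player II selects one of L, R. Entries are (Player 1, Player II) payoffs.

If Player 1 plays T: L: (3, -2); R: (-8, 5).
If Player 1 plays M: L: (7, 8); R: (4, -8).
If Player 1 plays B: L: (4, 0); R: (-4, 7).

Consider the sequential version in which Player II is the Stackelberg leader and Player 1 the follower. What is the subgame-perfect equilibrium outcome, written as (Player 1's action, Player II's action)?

(M, L)

Work backward from Player 1's decision.
- L: BR = M, leader payoff 8.
- R: BR = M, leader payoff -8.
Among 8, -8, the best is 8 at L. Subgame-perfect outcome: (M, L) with payoffs (7, 8).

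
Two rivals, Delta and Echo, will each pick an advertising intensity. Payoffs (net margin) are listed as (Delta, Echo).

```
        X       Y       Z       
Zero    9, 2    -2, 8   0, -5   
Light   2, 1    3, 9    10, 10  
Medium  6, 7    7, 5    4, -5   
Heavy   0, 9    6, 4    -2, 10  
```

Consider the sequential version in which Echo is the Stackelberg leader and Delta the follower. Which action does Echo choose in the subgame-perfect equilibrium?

Z

Solve by backward induction (Echo leads).
- X: Delta compares 9, 2, 6, 0 and picks Zero; Echo would get 2.
- Y: Delta compares -2, 3, 7, 6 and picks Medium; Echo would get 5.
- Z: Delta compares 0, 10, 4, -2 and picks Light; Echo would get 10.
Echo's induced payoffs are 2, 5, 10, so Echo commits to Z. Subgame-perfect outcome: (Light, Z) with payoffs (10, 10).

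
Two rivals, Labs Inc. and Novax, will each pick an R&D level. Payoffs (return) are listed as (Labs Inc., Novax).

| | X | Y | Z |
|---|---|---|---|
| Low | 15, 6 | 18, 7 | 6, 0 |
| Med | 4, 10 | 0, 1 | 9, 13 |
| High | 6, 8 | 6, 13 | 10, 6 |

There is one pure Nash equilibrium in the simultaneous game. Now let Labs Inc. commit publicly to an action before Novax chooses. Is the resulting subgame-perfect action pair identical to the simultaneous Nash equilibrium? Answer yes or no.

Novax best-responds to each possible Labs Inc. move:
- Low → Novax plays Y (best of 6, 7, 0); Labs Inc. gets 18.
- Med → Novax plays Z (best of 10, 1, 13); Labs Inc. gets 9.
- High → Novax plays Y (best of 8, 13, 6); Labs Inc. gets 6.
Maximizing over 18, 9, 6, Labs Inc. chooses Low. Subgame-perfect outcome: (Low, Y) with payoffs (18, 7).
Under simultaneous play:
Labs Inc.'s best replies: X→Low; Y→Low; Z→High.
Novax's best replies: Low→Y; Med→Z; High→Y.
Only (Low, Y) has each player best-responding; Nash payoffs (18, 7).
Sequential outcome (Low, Y) coincides with the Nash profile (Low, Y).

yes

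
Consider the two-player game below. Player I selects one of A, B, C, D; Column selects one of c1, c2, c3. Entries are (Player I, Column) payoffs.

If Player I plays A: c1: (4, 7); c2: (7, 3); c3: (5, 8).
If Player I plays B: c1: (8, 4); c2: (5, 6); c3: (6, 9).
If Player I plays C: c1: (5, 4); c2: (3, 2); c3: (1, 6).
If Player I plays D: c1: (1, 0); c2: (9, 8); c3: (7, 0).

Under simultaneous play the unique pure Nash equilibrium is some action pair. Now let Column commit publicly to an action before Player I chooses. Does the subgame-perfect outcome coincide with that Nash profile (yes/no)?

yes

Backward induction with Column moving first.
- c1 → Player I plays B (best of 4, 8, 5, 1); Column gets 4.
- c2 → Player I plays D (best of 7, 5, 3, 9); Column gets 8.
- c3 → Player I plays D (best of 5, 6, 1, 7); Column gets 0.
Among 4, 8, 0, the best is 8 at c2. Subgame-perfect outcome: (D, c2) with payoffs (9, 8).
Under simultaneous play:
Player I's best replies: c1→B; c2→D; c3→D.
Column's best replies: A→c3; B→c3; C→c3; D→c2.
The unique mutual best reply is (D, c2), giving (9, 8).
Sequential outcome (D, c2) coincides with the Nash profile (D, c2).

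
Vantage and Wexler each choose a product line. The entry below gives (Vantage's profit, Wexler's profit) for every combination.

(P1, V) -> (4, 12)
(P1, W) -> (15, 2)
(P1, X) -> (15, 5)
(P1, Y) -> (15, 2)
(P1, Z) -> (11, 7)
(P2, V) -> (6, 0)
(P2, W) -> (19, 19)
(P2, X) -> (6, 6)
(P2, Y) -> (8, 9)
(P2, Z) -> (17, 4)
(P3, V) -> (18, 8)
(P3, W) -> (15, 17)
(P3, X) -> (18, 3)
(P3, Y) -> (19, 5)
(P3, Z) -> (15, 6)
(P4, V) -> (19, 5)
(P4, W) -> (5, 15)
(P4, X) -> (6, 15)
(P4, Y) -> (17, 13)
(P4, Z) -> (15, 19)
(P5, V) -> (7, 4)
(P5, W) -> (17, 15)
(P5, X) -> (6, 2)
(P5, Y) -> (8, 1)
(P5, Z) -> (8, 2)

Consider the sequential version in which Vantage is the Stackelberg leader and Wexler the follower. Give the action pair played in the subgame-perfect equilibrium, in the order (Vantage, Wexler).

Wexler best-responds to each possible Vantage move:
- P1: Wexler compares 12, 2, 5, 2, 7 and picks V; Vantage would get 4.
- P2: Wexler compares 0, 19, 6, 9, 4 and picks W; Vantage would get 19.
- P3: Wexler compares 8, 17, 3, 5, 6 and picks W; Vantage would get 15.
- P4: Wexler compares 5, 15, 15, 13, 19 and picks Z; Vantage would get 15.
- P5: Wexler compares 4, 15, 2, 1, 2 and picks W; Vantage would get 17.
Vantage's induced payoffs are 4, 19, 15, 15, 17, so Vantage commits to P2. Subgame-perfect outcome: (P2, W) with payoffs (19, 19).

(P2, W)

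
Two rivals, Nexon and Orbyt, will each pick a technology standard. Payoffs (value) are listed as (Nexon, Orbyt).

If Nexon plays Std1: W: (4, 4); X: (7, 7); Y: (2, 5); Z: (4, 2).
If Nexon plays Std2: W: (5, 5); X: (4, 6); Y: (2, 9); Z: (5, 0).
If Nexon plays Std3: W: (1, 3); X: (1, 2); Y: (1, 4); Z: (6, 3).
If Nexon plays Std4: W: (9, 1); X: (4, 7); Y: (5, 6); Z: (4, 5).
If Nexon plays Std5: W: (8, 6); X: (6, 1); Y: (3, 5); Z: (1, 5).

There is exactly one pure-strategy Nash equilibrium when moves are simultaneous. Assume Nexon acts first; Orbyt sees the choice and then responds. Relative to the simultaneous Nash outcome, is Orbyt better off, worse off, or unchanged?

worse off

Work backward from Orbyt's decision.
- Std1 → Orbyt plays X (best of 4, 7, 5, 2); Nexon gets 7.
- Std2 → Orbyt plays Y (best of 5, 6, 9, 0); Nexon gets 2.
- Std3 → Orbyt plays Y (best of 3, 2, 4, 3); Nexon gets 1.
- Std4 → Orbyt plays X (best of 1, 7, 6, 5); Nexon gets 4.
- Std5 → Orbyt plays W (best of 6, 1, 5, 5); Nexon gets 8.
Maximizing over 7, 2, 1, 4, 8, Nexon chooses Std5. Subgame-perfect outcome: (Std5, W) with payoffs (8, 6).
Under simultaneous play:
Nexon's best replies: W→Std4; X→Std1; Y→Std4; Z→Std3.
Orbyt's best replies: Std1→X; Std2→Y; Std3→Y; Std4→X; Std5→W.
The unique mutual best reply is (Std1, X), giving (7, 7).
Orbyt earns 6 sequentially versus 7 at the Nash outcome: worse off.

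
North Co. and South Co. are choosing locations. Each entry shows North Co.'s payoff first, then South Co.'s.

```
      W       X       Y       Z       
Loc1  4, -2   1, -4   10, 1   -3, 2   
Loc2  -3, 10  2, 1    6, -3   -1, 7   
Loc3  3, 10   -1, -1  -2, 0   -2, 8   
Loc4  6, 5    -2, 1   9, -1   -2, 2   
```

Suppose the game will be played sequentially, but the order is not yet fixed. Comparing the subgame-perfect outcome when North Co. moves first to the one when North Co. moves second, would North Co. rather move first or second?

first

If North Co. leads: South Co.'s best replies are Loc1→Z, Loc2→W, Loc3→W, Loc4→W; North Co.'s induced payoffs -3, -3, 3, 6; outcome (Loc4, W), payoffs (6, 5).
If South Co. leads: North Co.'s best replies are W→Loc4, X→Loc2, Y→Loc1, Z→Loc2; South Co.'s induced payoffs 5, 1, 1, 7; outcome (Loc2, Z), payoffs (-1, 7).
North Co. gets 6 moving first and -1 moving second, so North Co. prefers to move first.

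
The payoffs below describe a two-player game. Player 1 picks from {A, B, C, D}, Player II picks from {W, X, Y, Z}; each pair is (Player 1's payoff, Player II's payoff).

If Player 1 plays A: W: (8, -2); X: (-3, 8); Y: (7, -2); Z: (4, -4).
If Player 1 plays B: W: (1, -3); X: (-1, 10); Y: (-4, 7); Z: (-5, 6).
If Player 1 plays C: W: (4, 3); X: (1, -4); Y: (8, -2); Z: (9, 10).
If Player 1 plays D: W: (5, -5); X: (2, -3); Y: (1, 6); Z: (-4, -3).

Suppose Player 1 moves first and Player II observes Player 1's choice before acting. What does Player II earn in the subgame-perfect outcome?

10

Solve by backward induction (Player 1 leads).
- A: BR = X, leader payoff -3.
- B: BR = X, leader payoff -1.
- C: BR = Z, leader payoff 9.
- D: BR = Y, leader payoff 1.
Player 1's induced payoffs are -3, -1, 9, 1, so Player 1 commits to C. Subgame-perfect outcome: (C, Z) with payoffs (9, 10).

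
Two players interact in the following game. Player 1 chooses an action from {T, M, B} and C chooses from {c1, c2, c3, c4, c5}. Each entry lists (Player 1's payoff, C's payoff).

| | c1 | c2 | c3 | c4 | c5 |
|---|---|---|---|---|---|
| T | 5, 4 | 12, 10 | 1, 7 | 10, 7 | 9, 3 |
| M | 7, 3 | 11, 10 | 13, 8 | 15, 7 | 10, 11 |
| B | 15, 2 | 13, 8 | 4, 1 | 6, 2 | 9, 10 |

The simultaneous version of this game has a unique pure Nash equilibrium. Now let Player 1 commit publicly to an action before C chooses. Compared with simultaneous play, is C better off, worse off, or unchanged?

worse off

Backward induction with Player 1 moving first.
- T: C compares 4, 10, 7, 7, 3 and picks c2; Player 1 would get 12.
- M: C compares 3, 10, 8, 7, 11 and picks c5; Player 1 would get 10.
- B: C compares 2, 8, 1, 2, 10 and picks c5; Player 1 would get 9.
Among 12, 10, 9, the best is 12 at T. Subgame-perfect outcome: (T, c2) with payoffs (12, 10).
Under simultaneous play:
Player 1's best replies: c1→B; c2→B; c3→M; c4→M; c5→M.
C's best replies: T→c2; M→c5; B→c5.
The unique mutual best reply is (M, c5), giving (10, 11).
C earns 10 sequentially versus 11 at the Nash outcome: worse off.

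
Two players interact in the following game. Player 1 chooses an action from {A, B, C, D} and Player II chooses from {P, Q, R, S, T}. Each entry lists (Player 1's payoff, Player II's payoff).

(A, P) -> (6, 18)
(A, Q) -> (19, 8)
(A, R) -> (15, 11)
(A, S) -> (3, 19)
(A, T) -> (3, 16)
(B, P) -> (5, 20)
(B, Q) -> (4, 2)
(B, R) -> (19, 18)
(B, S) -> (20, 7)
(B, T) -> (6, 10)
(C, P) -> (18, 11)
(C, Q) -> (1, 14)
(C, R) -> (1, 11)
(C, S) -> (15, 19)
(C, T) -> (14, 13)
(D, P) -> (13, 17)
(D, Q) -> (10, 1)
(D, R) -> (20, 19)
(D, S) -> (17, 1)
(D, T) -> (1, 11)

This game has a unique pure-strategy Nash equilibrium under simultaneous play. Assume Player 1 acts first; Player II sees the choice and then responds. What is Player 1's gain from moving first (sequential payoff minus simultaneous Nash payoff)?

Backward induction with Player 1 moving first.
- A: Player II compares 18, 8, 11, 19, 16 and picks S; Player 1 would get 3.
- B: Player II compares 20, 2, 18, 7, 10 and picks P; Player 1 would get 5.
- C: Player II compares 11, 14, 11, 19, 13 and picks S; Player 1 would get 15.
- D: Player II compares 17, 1, 19, 1, 11 and picks R; Player 1 would get 20.
Among 3, 5, 15, 20, the best is 20 at D. Subgame-perfect outcome: (D, R) with payoffs (20, 19).
For the simultaneous game, intersect best replies.
Player 1's best replies: P→C; Q→A; R→D; S→B; T→C.
Player II's best replies: A→S; B→P; C→S; D→R.
Only (D, R) has each player best-responding; Nash payoffs (20, 19).
Player 1's commitment gain: 20 − 20 = 0.

0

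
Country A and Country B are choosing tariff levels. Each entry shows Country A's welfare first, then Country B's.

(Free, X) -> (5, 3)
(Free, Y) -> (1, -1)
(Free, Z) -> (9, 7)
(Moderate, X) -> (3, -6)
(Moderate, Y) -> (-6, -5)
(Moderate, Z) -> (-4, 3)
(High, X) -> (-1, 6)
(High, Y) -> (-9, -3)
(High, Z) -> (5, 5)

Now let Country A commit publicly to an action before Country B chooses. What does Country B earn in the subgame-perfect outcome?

7

Work backward from Country B's decision.
- Free → Country B plays Z (best of 3, -1, 7); Country A gets 9.
- Moderate → Country B plays Z (best of -6, -5, 3); Country A gets -4.
- High → Country B plays X (best of 6, -3, 5); Country A gets -1.
Among 9, -4, -1, the best is 9 at Free. Subgame-perfect outcome: (Free, Z) with payoffs (9, 7).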